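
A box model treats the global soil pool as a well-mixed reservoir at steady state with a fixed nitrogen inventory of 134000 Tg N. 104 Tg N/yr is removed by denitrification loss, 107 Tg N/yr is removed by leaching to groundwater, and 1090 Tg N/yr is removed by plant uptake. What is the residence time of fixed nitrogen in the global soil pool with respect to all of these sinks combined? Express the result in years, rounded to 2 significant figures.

100 yr

Total removal flux = 104 + 107 + 1090 = 1301.0 Tg N/yr.
τ = M / ΣF_out = 134000 / 1301.0 = 103.0 yr.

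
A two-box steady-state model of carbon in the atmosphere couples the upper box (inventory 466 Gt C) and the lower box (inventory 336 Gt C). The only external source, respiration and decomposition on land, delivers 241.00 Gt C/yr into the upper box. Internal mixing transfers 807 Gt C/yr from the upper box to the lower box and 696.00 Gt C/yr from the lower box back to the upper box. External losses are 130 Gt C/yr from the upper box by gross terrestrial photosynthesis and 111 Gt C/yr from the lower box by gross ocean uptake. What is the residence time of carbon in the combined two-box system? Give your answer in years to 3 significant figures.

3.33 yr

Residence time in the combined system uses the total inventory and the total *external* removal — internal exchanges between the two boxes cancel.
M_total = 466 + 336 = 802.00 Gt C.
ΣF_external_out = 130 + 111 = 241.00 Gt C/yr.
τ = M_total / ΣF_ext = 802.00 / 241.00 = 3.328 yr.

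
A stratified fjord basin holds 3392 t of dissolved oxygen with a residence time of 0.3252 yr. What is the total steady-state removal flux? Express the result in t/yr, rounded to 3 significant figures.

10400 t/yr

F = M / τ = 3392 / 0.3252 = 10430 t/yr.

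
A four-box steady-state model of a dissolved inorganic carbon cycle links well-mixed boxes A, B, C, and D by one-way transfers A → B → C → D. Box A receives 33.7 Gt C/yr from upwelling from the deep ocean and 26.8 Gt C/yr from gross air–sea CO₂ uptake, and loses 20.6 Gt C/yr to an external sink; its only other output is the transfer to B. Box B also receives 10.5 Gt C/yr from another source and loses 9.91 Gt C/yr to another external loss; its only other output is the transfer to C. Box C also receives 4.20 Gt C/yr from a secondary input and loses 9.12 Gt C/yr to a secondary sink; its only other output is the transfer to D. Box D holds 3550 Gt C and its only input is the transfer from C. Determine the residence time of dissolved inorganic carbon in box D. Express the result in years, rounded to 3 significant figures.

Box A: F(A→B) = (33.7 + 26.8) − 20.6 = 39.900 Gt C/yr.
Box B: F(B→C) = (39.900 + 10.5) − 9.91 = 40.490 Gt C/yr.
Box C: F(C→D) = (40.490 + 4.20) − 9.12 = 35.570 Gt C/yr.
Box D throughput = its input = 35.570 Gt C/yr; τ = 3550 / 35.570 = 99.80 yr.

99.8 yr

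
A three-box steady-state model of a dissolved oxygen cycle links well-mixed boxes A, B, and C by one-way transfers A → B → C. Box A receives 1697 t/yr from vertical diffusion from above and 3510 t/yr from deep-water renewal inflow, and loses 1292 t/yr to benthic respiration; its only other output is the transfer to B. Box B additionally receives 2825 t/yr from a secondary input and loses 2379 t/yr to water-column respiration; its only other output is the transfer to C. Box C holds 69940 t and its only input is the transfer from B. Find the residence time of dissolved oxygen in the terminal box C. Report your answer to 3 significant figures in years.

Box A: F(A→B) = (1697 + 3510) − 1292 = 3915.0 t/yr.
Box B: F(B→C) = (3915.0 + 2825) − 2379 = 4361.0 t/yr.
Box C throughput = its input = 4361.0 t/yr; τ = 69940 / 4361.0 = 16.04 yr.

16.0 yr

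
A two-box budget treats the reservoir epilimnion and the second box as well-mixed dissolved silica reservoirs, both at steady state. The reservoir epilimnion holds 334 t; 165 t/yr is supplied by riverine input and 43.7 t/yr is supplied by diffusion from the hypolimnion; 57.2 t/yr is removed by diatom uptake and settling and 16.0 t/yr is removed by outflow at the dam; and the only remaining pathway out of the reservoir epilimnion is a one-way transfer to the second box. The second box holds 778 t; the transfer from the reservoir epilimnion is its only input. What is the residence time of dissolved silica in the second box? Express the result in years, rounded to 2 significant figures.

Balance the reservoir epilimnion: ΣF_in = 165 + 43.7 = 208.70 t/yr.
Transfer to the second box = ΣF_in − (57.2 + 16.0) = 135.50 t/yr.
At steady state the output of the second box equals its input, 135.50 t/yr.
τ = M / F = 778 / 135.50 = 5.742 yr.

5.7 yr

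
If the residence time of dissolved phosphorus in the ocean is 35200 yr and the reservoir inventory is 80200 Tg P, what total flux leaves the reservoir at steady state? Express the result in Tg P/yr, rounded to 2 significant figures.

2.3 Tg P/yr

F = M / τ = 80200 / 35200 = 2.278 Tg P/yr.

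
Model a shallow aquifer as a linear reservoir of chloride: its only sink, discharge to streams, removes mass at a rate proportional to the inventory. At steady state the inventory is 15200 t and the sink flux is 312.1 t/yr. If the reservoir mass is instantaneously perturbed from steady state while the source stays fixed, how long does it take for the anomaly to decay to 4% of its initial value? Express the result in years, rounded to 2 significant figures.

For a linear reservoir the anomaly decays as exp(−t/τ) with τ = M/F = 15200/312.1 = 48.70 yr.
exp(−t/τ) = 0.04 ⇒ t = −τ ln(0.04) = 48.70 × 3.219 = 156.8 yr.

160 yr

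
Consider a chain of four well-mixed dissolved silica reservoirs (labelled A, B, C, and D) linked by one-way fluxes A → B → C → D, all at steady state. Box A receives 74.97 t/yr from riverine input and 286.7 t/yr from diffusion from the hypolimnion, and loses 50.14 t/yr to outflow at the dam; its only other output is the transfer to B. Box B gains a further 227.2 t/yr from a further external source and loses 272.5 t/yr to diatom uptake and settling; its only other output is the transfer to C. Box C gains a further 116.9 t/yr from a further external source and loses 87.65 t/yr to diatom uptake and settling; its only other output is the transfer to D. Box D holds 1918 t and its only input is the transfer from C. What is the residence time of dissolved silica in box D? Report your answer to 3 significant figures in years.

6.49 yr

Box A: F(A→B) = (74.97 + 286.7) − 50.14 = 311.53 t/yr.
Box B: F(B→C) = (311.53 + 227.2) − 272.5 = 266.23 t/yr.
Box C: F(C→D) = (266.23 + 116.9) − 87.65 = 295.48 t/yr.
Box D throughput = its input = 295.48 t/yr; τ = 1918 / 295.48 = 6.491 yr.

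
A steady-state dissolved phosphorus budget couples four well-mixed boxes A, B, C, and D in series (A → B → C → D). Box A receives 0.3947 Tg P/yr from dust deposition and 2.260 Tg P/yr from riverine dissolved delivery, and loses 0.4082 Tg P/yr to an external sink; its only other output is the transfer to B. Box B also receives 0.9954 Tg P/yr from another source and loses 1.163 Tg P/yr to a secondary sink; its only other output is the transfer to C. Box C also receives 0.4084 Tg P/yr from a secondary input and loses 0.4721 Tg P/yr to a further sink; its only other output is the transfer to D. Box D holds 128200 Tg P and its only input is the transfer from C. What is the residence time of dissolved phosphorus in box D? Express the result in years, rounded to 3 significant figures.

Box A: F(A→B) = (0.3947 + 2.260) − 0.4082 = 2.2465 Tg P/yr.
Box B: F(B→C) = (2.2465 + 0.9954) − 1.163 = 2.0789 Tg P/yr.
Box C: F(C→D) = (2.0789 + 0.4084) − 0.4721 = 2.0152 Tg P/yr.
Box D throughput = its input = 2.0152 Tg P/yr; τ = 128200 / 2.0152 = 63620 yr.

63600 yr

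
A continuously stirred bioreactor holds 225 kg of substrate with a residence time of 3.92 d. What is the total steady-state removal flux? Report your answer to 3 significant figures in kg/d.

57.4 kg/d

F = M / τ = 225 / 3.92 = 57.40 kg/d.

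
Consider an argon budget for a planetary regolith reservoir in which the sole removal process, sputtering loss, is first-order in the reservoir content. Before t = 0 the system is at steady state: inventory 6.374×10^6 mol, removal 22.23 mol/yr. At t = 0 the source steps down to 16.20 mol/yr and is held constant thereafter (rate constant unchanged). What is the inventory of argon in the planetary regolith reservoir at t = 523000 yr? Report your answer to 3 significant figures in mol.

4.92×10^6 mol

τ = M₀/F₀ = 6.374×10^6/22.23 = 286700 yr; rate constant k = 1/τ.
New steady state M_∞ = F₁/k = F₁·τ = 16.20 × 286700 = 4.6450×10^6 mol.
M(t) = M_∞ + (M₀ − M_∞)·e^(−t/τ); t/τ = 523000/286700 = 1.824, so e^(−t/τ) = 0.1614.
M(t) = 4.6450×10^6 + 1.729×10^6 × 0.1614 = 4.9240×10^6 mol.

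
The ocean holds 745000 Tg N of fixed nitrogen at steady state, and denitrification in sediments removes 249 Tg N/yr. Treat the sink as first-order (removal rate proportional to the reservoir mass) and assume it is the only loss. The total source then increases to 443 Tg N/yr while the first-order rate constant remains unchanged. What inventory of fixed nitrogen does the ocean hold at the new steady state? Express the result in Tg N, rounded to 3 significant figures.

Rate constant k = F/M = 249 / 745000 = 0.0003342 yr⁻¹.
At the new steady state, source = k·M_new ⇒ M_new = 443 / 0.0003342 = 1.325×10^6 Tg N.
(Equivalently M_new = M × F_new/F_old = 745000 × 443/249.)

1.33×10^6 Tg N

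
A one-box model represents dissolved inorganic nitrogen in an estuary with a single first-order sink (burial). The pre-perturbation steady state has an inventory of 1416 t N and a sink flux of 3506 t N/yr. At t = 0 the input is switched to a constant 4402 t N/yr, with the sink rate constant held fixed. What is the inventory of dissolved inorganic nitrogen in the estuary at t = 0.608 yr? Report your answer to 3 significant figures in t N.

1700 t N

Residence time τ = M₀/F₀ = 0.4039 yr. The eventual steady state is M_∞ = M₀·(F₁/F₀) = 1416 × 4402/3506 = 1777.9 t N.
The anomaly ΔM(t) = M(t) − M_∞ decays as ΔM₀·e^(−t/τ) with ΔM₀ = 1416 − 1777.9 = −361.9 t N.
At t = 0.608 yr, e^(−t/τ) = e^(−1.505) = 0.2219, so ΔM = −80.31 t N and M = 1777.9 − 80.31 = 1697.6 t N.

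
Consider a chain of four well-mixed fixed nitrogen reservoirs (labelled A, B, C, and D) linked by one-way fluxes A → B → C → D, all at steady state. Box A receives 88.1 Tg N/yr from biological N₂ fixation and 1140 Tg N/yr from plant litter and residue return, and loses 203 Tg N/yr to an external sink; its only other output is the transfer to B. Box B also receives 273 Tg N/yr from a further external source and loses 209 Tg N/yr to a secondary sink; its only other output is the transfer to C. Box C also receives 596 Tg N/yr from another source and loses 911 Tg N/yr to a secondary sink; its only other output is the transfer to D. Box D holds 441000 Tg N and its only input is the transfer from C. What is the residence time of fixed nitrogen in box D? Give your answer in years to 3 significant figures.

570 yr

Box A: F(A→B) = (88.1 + 1140) − 203 = 1025.1 Tg N/yr.
Box B: F(B→C) = (1025.1 + 273) − 209 = 1089.1 Tg N/yr.
Box C: F(C→D) = (1089.1 + 596) − 911 = 774.10 Tg N/yr.
Box D throughput = its input = 774.10 Tg N/yr; τ = 441000 / 774.10 = 569.7 yr.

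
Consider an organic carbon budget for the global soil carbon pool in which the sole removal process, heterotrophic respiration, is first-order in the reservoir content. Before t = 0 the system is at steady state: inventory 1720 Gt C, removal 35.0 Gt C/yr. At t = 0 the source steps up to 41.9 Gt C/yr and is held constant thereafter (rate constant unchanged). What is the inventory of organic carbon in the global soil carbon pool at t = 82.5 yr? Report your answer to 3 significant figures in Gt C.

2000 Gt C

The sink rate constant is k = F₀/M₀ = 35.0/1720 = 0.02035 yr⁻¹.
Solving dM/dt = F₁ − kM with M(0) = M₀ gives M(t) = F₁/k + (M₀ − F₁/k)·e^(−kt).
F₁/k = 41.9/0.02035 = 2059.1 Gt C; kt = 0.02035 × 82.5 = 1.679, e^(−kt) = 0.1866.
M(82.5) = 2059.1 + (1720 − 2059.1) × 0.1866 = 2059.1 − 63.27 = 1995.8 Gt C.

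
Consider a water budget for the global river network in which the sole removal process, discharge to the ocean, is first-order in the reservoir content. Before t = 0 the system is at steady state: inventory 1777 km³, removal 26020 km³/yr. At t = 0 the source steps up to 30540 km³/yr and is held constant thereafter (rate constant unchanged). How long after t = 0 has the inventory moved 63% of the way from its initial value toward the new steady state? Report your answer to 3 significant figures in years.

0.0679 yr

τ = M₀/F₀ = 1777/26020 = 0.06829 yr.
The remaining gap fraction is e^(−t/τ); 63% covered ⇒ e^(−t/τ) = 0.370.
t = −τ ln(0.370) = 0.06829 × 0.9943 = 0.06790 yr.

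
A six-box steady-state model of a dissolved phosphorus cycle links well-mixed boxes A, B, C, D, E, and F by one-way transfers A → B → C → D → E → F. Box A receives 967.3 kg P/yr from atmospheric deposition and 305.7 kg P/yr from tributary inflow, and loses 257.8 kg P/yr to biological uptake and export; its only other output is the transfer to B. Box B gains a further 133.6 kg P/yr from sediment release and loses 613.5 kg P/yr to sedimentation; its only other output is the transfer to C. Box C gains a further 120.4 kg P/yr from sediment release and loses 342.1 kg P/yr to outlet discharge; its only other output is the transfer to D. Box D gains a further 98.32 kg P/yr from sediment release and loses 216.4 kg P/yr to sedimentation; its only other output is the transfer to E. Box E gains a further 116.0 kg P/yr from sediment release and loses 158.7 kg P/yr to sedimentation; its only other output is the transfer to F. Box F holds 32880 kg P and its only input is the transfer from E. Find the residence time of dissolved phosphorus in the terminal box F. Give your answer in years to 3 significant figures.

215 yr

Box A: F(A→B) = (967.3 + 305.7) − 257.8 = 1015.2 kg P/yr.
Box B: F(B→C) = (1015.2 + 133.6) − 613.5 = 535.30 kg P/yr.
Box C: F(C→D) = (535.30 + 120.4) − 342.1 = 313.60 kg P/yr.
Box D: F(D→E) = (313.60 + 98.32) − 216.4 = 195.52 kg P/yr.
Box E: F(E→F) = (195.52 + 116.0) − 158.7 = 152.82 kg P/yr.
Box F throughput = its input = 152.82 kg P/yr; τ = 32880 / 152.82 = 215.2 yr.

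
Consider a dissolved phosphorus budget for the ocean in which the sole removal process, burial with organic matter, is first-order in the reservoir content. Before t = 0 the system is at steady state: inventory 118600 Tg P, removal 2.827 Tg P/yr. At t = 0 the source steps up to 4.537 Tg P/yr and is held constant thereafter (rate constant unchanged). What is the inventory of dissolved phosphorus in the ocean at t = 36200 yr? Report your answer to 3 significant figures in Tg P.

160000 Tg P

τ = M₀/F₀ = 118600/2.827 = 41950 yr; rate constant k = 1/τ.
New steady state M_∞ = F₁/k = F₁·τ = 4.537 × 41950 = 190340 Tg P.
M(t) = M_∞ + (M₀ − M_∞)·e^(−t/τ); t/τ = 36200/41950 = 0.8629, so e^(−t/τ) = 0.4219.
M(t) = 190340 − 71740 × 0.4219 = 160070 Tg P.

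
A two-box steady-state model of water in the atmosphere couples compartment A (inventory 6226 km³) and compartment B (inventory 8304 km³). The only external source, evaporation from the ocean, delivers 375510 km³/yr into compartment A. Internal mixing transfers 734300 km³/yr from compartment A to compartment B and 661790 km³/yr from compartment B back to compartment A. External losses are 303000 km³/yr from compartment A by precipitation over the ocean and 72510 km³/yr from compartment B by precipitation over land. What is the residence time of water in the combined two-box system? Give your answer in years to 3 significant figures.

0.0387 yr

For the system as a whole, the A↔B exchange is internal and contributes nothing to the throughput; only the external sinks remove mass.
M_total = 6226 + 8304 = 14530 km³.
ΣF_external_out = 303000 + 72510 = 375510 km³/yr.
τ = M_total / ΣF_ext = 14530 / 375510 = 0.03869 yr.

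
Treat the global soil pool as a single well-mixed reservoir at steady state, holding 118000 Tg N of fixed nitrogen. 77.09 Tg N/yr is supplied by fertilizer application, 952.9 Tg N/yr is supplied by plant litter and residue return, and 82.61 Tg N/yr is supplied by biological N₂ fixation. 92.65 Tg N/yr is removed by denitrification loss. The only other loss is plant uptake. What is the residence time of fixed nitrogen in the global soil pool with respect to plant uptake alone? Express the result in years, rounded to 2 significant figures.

At steady state ΣF_in = ΣF_out.
ΣF_in = 77.09 + 952.9 + 82.61 = 1112.6 Tg N/yr.
Plant uptake flux = ΣF_in − (92.65) = 1112.6 − 92.65 = 1020 Tg N/yr.
τ = M / F = 118000 / 1020 = 115.7 yr.

120 yr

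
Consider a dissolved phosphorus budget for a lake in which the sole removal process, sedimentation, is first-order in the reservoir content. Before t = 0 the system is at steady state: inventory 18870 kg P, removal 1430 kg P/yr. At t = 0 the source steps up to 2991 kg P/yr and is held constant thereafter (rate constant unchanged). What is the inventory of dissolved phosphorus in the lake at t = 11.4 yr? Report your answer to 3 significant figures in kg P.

The sink rate constant is k = F₀/M₀ = 1430/18870 = 0.07578 yr⁻¹.
Solving dM/dt = F₁ − kM with M(0) = M₀ gives M(t) = F₁/k + (M₀ − F₁/k)·e^(−kt).
F₁/k = 2991/0.07578 = 39469 kg P; kt = 0.07578 × 11.4 = 0.8639, e^(−kt) = 0.4215.
M(11.4) = 39469 + (18870 − 39469) × 0.4215 = 39469 − 8683 = 30786 kg P.

30800 kg P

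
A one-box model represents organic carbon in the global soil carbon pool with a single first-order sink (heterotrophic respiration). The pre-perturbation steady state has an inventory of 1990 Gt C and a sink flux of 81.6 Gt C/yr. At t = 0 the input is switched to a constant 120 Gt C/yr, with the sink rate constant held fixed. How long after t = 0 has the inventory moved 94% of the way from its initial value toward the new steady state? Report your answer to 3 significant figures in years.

τ = M₀/F₀ = 1990/81.6 = 24.39 yr.
The remaining gap fraction is e^(−t/τ); 94% covered ⇒ e^(−t/τ) = 0.0600.
t = −τ ln(0.0600) = 24.39 × 2.813 = 68.61 yr.

68.6 yr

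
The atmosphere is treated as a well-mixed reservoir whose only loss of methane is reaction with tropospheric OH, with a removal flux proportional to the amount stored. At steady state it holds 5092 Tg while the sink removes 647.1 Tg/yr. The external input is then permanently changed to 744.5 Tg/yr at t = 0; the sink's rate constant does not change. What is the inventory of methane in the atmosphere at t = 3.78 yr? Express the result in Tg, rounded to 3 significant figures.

5380 Tg

τ = M₀/F₀ = 5092/647.1 = 7.869 yr; rate constant k = 1/τ.
New steady state M_∞ = F₁/k = F₁·τ = 744.5 × 7.869 = 5858.4 Tg.
M(t) = M_∞ + (M₀ − M_∞)·e^(−t/τ); t/τ = 3.78/7.869 = 0.4804, so e^(−t/τ) = 0.6186.
M(t) = 5858.4 − 766.4 × 0.6186 = 5384.4 Tg.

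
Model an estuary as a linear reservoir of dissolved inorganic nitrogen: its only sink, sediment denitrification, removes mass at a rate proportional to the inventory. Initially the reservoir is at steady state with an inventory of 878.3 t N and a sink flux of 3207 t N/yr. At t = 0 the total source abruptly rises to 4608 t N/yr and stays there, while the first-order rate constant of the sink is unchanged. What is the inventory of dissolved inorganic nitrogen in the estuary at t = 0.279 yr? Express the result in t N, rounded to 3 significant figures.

1120 t N

The sink rate constant is k = F₀/M₀ = 3207/878.3 = 3.651 yr⁻¹.
Solving dM/dt = F₁ − kM with M(0) = M₀ gives M(t) = F₁/k + (M₀ − F₁/k)·e^(−kt).
F₁/k = 4608/3.651 = 1262.0 t N; kt = 3.651 × 0.279 = 1.019, e^(−kt) = 0.3611.
M(0.279) = 1262.0 + (878.3 − 1262.0) × 0.3611 = 1262.0 − 138.5 = 1123.5 t N.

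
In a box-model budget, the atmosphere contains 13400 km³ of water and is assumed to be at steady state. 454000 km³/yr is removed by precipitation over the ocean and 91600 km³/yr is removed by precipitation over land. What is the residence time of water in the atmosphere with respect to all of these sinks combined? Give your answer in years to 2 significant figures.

0.025 yr

Total removal flux = 454000 + 91600 = 545600 km³/yr.
τ = M / ΣF_out = 13400 / 545600 = 0.02456 yr.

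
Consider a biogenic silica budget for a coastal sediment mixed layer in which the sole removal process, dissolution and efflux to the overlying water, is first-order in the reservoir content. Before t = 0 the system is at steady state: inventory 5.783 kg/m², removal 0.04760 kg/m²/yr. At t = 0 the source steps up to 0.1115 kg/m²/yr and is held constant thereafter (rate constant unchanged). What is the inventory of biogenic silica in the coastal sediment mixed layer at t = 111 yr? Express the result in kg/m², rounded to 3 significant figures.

10.4 kg/m²

Residence time τ = M₀/F₀ = 121.5 yr. The eventual steady state is M_∞ = M₀·(F₁/F₀) = 5.783 × 0.1115/0.04760 = 13.546 kg/m².
The anomaly ΔM(t) = M(t) − M_∞ decays as ΔM₀·e^(−t/τ) with ΔM₀ = 5.783 − 13.546 = −7.763 kg/m².
At t = 111 yr, e^(−t/τ) = e^(−0.9136) = 0.4011, so ΔM = −3.114 kg/m² and M = 13.546 − 3.114 = 10.433 kg/m².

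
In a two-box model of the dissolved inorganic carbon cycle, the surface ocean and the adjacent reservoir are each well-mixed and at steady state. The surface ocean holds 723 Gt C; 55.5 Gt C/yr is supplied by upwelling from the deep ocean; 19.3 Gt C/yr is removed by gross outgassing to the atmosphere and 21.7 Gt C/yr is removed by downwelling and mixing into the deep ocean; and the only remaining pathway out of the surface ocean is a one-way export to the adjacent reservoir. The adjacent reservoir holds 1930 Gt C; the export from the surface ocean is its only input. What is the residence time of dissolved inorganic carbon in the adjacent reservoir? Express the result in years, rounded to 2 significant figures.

Balance the surface ocean: ΣF_in = 55.500 Gt C/yr.
Export to the adjacent reservoir = ΣF_in − (19.3 + 21.7) = 14.500 Gt C/yr.
At steady state the output of the adjacent reservoir equals its input, 14.500 Gt C/yr.
τ = M / F = 1930 / 14.500 = 133.1 yr.

130 yr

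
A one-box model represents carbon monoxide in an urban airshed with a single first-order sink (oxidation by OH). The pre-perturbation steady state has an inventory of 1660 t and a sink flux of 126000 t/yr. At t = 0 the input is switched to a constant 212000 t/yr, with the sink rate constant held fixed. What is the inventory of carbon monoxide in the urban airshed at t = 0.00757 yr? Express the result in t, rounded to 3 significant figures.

The sink rate constant is k = F₀/M₀ = 126000/1660 = 75.90 yr⁻¹.
Solving dM/dt = F₁ − kM with M(0) = M₀ gives M(t) = F₁/k + (M₀ − F₁/k)·e^(−kt).
F₁/k = 212000/75.90 = 2793.0 t; kt = 75.90 × 0.00757 = 0.5746, e^(−kt) = 0.5629.
M(0.00757) = 2793.0 + (1660 − 2793.0) × 0.5629 = 2793.0 − 637.8 = 2155.2 t.

2160 t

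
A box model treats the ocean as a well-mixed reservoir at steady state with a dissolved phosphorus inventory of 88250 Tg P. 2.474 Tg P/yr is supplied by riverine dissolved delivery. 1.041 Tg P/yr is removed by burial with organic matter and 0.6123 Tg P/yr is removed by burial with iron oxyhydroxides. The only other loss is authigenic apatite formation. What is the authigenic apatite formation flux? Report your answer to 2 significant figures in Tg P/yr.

At steady state ΣF_in = ΣF_out.
ΣF_in = 2.4740 Tg P/yr.
Authigenic apatite formation flux = ΣF_in − (1.041 + 0.6123) = 2.4740 − 1.653 = 0.8207 Tg P/yr.

0.82 Tg P/yr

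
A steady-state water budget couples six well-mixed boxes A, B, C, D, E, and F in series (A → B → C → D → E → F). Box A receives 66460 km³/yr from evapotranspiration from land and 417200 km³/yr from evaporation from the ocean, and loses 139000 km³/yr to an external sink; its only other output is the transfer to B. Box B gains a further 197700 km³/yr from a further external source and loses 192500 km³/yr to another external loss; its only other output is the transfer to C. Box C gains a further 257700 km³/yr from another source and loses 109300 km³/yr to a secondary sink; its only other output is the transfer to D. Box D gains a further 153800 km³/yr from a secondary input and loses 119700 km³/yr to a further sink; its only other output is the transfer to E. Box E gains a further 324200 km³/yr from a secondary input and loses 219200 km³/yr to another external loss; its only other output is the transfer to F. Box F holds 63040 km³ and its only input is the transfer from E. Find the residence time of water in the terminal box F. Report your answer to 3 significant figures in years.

0.0989 yr

Box A: F(A→B) = (66460 + 417200) − 139000 = 344660 km³/yr.
Box B: F(B→C) = (344660 + 197700) − 192500 = 349860 km³/yr.
Box C: F(C→D) = (349860 + 257700) − 109300 = 498260 km³/yr.
Box D: F(D→E) = (498260 + 153800) − 119700 = 532360 km³/yr.
Box E: F(E→F) = (532360 + 324200) − 219200 = 637360 km³/yr.
Box F throughput = its input = 637360 km³/yr; τ = 63040 / 637360 = 0.09891 yr.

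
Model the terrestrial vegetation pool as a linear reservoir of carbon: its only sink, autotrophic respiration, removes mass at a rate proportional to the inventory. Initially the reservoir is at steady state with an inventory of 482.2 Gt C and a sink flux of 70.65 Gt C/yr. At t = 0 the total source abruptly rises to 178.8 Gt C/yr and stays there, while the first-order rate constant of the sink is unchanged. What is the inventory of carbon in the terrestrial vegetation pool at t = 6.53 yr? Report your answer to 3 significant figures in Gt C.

The sink rate constant is k = F₀/M₀ = 70.65/482.2 = 0.1465 yr⁻¹.
Solving dM/dt = F₁ − kM with M(0) = M₀ gives M(t) = F₁/k + (M₀ − F₁/k)·e^(−kt).
F₁/k = 178.8/0.1465 = 1220.3 Gt C; kt = 0.1465 × 6.53 = 0.9567, e^(−kt) = 0.3841.
M(6.53) = 1220.3 + (482.2 − 1220.3) × 0.3841 = 1220.3 − 283.6 = 936.79 Gt C.

937 Gt C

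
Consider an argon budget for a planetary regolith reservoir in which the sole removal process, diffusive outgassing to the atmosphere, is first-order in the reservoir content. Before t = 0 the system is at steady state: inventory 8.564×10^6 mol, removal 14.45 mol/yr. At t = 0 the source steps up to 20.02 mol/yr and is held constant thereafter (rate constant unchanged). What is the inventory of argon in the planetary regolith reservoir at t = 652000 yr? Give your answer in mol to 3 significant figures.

1.08×10^7 mol

Residence time τ = M₀/F₀ = 592700 yr. The eventual steady state is M_∞ = M₀·(F₁/F₀) = 8.564×10^6 × 20.02/14.45 = 1.1865×10^7 mol.
The anomaly ΔM(t) = M(t) − M_∞ decays as ΔM₀·e^(−t/τ) with ΔM₀ = 8.564×10^6 − 1.1865×10^7 = −3.301×10^6 mol.
At t = 652000 yr, e^(−t/τ) = e^(−1.100) = 0.3328, so ΔM = −1.099×10^6 mol and M = 1.1865×10^7 − 1.099×10^6 = 1.0766×10^7 mol.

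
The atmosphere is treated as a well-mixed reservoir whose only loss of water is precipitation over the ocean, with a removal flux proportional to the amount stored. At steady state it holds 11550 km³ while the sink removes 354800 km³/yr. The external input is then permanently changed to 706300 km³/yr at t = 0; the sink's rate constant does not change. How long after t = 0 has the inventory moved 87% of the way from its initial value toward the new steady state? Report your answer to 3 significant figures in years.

τ = M₀/F₀ = 11550/354800 = 0.03255 yr.
The remaining gap fraction is e^(−t/τ); 87% covered ⇒ e^(−t/τ) = 0.130.
t = −τ ln(0.130) = 0.03255 × 2.040 = 0.06642 yr.

0.0664 yr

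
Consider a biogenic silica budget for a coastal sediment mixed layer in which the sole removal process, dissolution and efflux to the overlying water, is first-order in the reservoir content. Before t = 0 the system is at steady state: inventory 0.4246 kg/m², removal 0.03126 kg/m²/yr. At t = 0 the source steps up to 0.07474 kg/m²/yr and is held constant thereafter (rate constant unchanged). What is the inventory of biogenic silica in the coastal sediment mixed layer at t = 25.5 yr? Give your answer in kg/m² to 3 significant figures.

0.925 kg/m²

Residence time τ = M₀/F₀ = 13.58 yr. The eventual steady state is M_∞ = M₀·(F₁/F₀) = 0.4246 × 0.07474/0.03126 = 1.0152 kg/m².
The anomaly ΔM(t) = M(t) − M_∞ decays as ΔM₀·e^(−t/τ) with ΔM₀ = 0.4246 − 1.0152 = −0.5906 kg/m².
At t = 25.5 yr, e^(−t/τ) = e^(−1.877) = 0.1530, so ΔM = −0.09035 kg/m² and M = 1.0152 − 0.09035 = 0.92483 kg/m².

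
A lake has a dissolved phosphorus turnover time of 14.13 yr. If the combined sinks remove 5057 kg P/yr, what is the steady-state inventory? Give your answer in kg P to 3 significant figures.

71500 kg P

τ = M/F ⇒ M = τ × F = 14.13 × 5057 = 71460 kg P.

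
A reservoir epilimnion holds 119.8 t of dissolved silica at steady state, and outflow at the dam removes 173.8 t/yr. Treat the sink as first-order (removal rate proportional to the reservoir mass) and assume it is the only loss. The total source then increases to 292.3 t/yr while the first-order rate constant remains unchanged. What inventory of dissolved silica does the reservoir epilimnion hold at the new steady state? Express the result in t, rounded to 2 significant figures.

200 t

Rate constant k = F/M = 173.8 / 119.8 = 1.451 yr⁻¹.
At the new steady state, source = k·M_new ⇒ M_new = 292.3 / 1.451 = 201.5 t.
(Equivalently M_new = M × F_new/F_old = 119.8 × 292.3/173.8.)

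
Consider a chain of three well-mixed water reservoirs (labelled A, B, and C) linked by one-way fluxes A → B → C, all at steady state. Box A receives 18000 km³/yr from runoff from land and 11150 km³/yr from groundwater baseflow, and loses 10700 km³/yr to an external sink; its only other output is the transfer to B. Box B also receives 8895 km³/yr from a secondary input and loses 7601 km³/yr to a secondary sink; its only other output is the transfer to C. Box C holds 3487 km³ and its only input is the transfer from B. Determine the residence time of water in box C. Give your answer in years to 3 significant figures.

Box A: F(A→B) = (18000 + 11150) − 10700 = 18450 km³/yr.
Box B: F(B→C) = (18450 + 8895) − 7601 = 19744 km³/yr.
Box C throughput = its input = 19744 km³/yr; τ = 3487 / 19744 = 0.1766 yr.

0.177 yr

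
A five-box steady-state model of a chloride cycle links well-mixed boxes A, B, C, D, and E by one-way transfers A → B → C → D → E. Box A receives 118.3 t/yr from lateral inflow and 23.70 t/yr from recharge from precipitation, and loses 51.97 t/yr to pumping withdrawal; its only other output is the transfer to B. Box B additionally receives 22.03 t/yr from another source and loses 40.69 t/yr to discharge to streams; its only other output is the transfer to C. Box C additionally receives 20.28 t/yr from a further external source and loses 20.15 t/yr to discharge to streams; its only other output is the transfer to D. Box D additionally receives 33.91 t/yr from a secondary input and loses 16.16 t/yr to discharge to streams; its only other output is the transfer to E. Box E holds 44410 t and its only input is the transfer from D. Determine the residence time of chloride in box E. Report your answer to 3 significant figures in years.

498 yr

Box A: F(A→B) = (118.3 + 23.70) − 51.97 = 90.030 t/yr.
Box B: F(B→C) = (90.030 + 22.03) − 40.69 = 71.370 t/yr.
Box C: F(C→D) = (71.370 + 20.28) − 20.15 = 71.500 t/yr.
Box D: F(D→E) = (71.500 + 33.91) − 16.16 = 89.250 t/yr.
Box E throughput = its input = 89.250 t/yr; τ = 44410 / 89.250 = 497.6 yr.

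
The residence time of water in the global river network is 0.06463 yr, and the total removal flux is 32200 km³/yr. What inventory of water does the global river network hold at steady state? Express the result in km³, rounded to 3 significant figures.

2080 km³

τ = M/F ⇒ M = τ × F = 0.06463 × 32200 = 2081 km³.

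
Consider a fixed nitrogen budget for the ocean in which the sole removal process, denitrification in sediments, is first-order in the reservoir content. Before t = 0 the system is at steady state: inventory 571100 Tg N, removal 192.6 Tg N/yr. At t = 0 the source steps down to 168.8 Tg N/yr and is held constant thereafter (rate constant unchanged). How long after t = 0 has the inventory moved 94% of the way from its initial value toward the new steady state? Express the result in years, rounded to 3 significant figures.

τ = M₀/F₀ = 571100/192.6 = 2965 yr.
The remaining gap fraction is e^(−t/τ); 94% covered ⇒ e^(−t/τ) = 0.0600.
t = −τ ln(0.0600) = 2965 × 2.813 = 8342 yr.

8340 yr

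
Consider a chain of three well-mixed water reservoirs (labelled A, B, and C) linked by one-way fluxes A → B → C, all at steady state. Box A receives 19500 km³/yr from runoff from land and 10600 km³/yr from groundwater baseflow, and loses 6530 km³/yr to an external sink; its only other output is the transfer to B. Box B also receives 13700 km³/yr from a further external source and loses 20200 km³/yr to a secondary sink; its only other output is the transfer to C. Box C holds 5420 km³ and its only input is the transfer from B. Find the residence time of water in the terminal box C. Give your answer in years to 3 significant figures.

Box A: F(A→B) = (19500 + 10600) − 6530 = 23570 km³/yr.
Box B: F(B→C) = (23570 + 13700) − 20200 = 17070 km³/yr.
Box C throughput = its input = 17070 km³/yr; τ = 5420 / 17070 = 0.3175 yr.

0.318 yr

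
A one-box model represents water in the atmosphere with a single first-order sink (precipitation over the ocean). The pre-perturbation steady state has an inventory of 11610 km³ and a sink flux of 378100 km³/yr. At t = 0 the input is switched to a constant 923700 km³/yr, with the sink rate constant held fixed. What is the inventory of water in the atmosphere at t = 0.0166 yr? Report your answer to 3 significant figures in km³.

τ = M₀/F₀ = 11610/378100 = 0.03071 yr; rate constant k = 1/τ.
New steady state M_∞ = F₁/k = F₁·τ = 923700 × 0.03071 = 28363 km³.
M(t) = M_∞ + (M₀ − M_∞)·e^(−t/τ); t/τ = 0.0166/0.03071 = 0.5406, so e^(−t/τ) = 0.5824.
M(t) = 28363 − 16750 × 0.5824 = 18606 km³.

18600 km³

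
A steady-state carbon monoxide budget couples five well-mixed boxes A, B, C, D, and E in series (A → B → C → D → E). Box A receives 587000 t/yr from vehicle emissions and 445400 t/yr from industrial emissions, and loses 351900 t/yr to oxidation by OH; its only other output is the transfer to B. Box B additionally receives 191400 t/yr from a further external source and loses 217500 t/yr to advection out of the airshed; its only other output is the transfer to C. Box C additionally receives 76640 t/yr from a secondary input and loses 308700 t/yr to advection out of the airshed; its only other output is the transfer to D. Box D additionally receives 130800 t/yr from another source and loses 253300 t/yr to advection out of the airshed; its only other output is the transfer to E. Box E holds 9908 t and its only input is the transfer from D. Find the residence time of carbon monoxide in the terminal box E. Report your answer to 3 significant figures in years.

0.0330 yr

Box A: F(A→B) = (587000 + 445400) − 351900 = 680500 t/yr.
Box B: F(B→C) = (680500 + 191400) − 217500 = 654400 t/yr.
Box C: F(C→D) = (654400 + 76640) − 308700 = 422340 t/yr.
Box D: F(D→E) = (422340 + 130800) − 253300 = 299840 t/yr.
Box E throughput = its input = 299840 t/yr; τ = 9908 / 299840 = 0.03304 yr.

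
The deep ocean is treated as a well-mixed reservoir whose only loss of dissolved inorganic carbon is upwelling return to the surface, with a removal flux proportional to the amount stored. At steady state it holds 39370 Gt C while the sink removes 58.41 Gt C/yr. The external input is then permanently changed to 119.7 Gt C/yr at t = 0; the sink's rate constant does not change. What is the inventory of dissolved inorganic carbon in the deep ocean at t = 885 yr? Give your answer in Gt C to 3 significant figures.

Residence time τ = M₀/F₀ = 674.0 yr. The eventual steady state is M_∞ = M₀·(F₁/F₀) = 39370 × 119.7/58.41 = 80681 Gt C.
The anomaly ΔM(t) = M(t) − M_∞ decays as ΔM₀·e^(−t/τ) with ΔM₀ = 39370 − 80681 = −41310 Gt C.
At t = 885 yr, e^(−t/τ) = e^(−1.313) = 0.2690, so ΔM = −11110 Gt C and M = 80681 − 11110 = 69568 Gt C.

69600 Gt C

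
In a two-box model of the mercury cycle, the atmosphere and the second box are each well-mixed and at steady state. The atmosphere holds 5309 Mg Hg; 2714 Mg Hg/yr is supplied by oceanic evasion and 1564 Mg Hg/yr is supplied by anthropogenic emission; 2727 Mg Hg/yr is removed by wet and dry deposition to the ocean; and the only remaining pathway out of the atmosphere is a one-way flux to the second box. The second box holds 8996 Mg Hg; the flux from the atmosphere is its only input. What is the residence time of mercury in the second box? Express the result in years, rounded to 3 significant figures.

Balance the atmosphere: ΣF_in = 2714 + 1564 = 4278.0 Mg Hg/yr.
Flux to the second box = ΣF_in − (2727) = 1551.0 Mg Hg/yr.
At steady state the output of the second box equals its input, 1551.0 Mg Hg/yr.
τ = M / F = 8996 / 1551.0 = 5.800 yr.

5.80 yr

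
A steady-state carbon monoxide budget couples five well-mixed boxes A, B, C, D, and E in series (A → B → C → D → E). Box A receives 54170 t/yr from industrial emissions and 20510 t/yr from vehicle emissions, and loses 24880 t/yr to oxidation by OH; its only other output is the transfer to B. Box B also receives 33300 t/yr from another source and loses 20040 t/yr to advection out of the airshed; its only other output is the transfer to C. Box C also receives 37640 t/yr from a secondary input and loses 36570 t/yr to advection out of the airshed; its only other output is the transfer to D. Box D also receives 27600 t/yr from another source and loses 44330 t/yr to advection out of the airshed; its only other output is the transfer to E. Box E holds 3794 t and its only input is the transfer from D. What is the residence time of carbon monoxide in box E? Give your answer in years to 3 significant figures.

Box A: F(A→B) = (54170 + 20510) − 24880 = 49800 t/yr.
Box B: F(B→C) = (49800 + 33300) − 20040 = 63060 t/yr.
Box C: F(C→D) = (63060 + 37640) − 36570 = 64130 t/yr.
Box D: F(D→E) = (64130 + 27600) − 44330 = 47400 t/yr.
Box E throughput = its input = 47400 t/yr; τ = 3794 / 47400 = 0.08004 yr.

0.0800 yr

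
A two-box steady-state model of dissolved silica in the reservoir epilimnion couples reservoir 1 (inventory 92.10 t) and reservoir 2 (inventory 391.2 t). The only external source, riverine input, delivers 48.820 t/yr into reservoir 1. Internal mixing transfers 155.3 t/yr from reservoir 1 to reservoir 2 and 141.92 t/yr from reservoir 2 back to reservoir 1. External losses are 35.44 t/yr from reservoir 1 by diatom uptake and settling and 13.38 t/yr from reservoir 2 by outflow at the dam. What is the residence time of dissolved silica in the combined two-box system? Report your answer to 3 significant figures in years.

Residence time in the combined system uses the total inventory and the total *external* removal — internal exchanges between the two boxes cancel.
M_total = 92.10 + 391.2 = 483.30 t.
ΣF_external_out = 35.44 + 13.38 = 48.820 t/yr.
τ = M_total / ΣF_ext = 483.30 / 48.820 = 9.900 yr.

9.90 yr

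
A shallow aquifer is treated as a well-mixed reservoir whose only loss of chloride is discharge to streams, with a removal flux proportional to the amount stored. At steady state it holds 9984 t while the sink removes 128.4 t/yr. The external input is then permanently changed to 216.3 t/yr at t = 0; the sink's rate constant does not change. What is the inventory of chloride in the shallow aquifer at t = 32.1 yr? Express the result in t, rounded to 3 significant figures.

12300 t

Residence time τ = M₀/F₀ = 77.76 yr. The eventual steady state is M_∞ = M₀·(F₁/F₀) = 9984 × 216.3/128.4 = 16819 t.
The anomaly ΔM(t) = M(t) − M_∞ decays as ΔM₀·e^(−t/τ) with ΔM₀ = 9984 − 16819 = −6835 t.
At t = 32.1 yr, e^(−t/τ) = e^(−0.4128) = 0.6618, so ΔM = −4523 t and M = 16819 − 4523 = 12296 t.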